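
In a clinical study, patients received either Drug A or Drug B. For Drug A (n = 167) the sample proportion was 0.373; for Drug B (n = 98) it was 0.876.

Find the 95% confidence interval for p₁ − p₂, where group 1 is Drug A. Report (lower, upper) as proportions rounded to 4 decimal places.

(-0.6012, -0.4048)

SE₁ = √(p̂₁(1−p̂₁)/n₁) = √(0.3730·0.6270/167) = 0.03742; SE₂ = √(0.8760·0.1240/98) = 0.03329.
Independent samples: SE of the difference = √(SE₁² + SE₂²) = √(0.0014002564 + 0.0011082241) = 0.05008.
z* for 95% confidence is 1.960, so the margin of error is 1.960 × 0.05008 = 0.09816.
Point estimate p̂₁ − p̂₂ = 0.3730 − 0.8760 = -0.5030.
-0.5030 ± 0.09816 → (-0.6012, -0.4048).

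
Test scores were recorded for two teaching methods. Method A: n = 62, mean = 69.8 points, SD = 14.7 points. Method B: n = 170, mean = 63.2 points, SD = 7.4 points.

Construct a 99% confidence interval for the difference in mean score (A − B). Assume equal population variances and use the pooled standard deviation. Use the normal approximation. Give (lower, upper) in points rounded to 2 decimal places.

(2.83, 10.37)

Pooled variance s_p² = [61·14.7² + 169·7.4²] / (62+170−2) = 97.5475, so s_p = 9.8766.
SE_diff = s_p·√(1/n₁ + 1/n₂) = 9.8766·√(1/62 + 1/170) = 1.4653.
z* = 2.576; margin = 2.576 × 1.4653 = 3.7746.
Difference = 69.8 − 63.2 = 6.6000.
6.6000 ± 3.7746 → (2.83, 10.37).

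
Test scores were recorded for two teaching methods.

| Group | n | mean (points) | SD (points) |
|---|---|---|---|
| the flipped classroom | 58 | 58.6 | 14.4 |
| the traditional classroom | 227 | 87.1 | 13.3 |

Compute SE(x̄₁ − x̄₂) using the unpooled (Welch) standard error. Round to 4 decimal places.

SE₁ = s₁/√n₁ = 14.4/√58 = 1.8908; SE₂ = 13.3/√227 = 0.8828.
Independent samples, unequal variances: SE_diff = √(SE₁² + SE₂²) = √(3.57512464 + 0.77933584) = 2.0867.

2.0867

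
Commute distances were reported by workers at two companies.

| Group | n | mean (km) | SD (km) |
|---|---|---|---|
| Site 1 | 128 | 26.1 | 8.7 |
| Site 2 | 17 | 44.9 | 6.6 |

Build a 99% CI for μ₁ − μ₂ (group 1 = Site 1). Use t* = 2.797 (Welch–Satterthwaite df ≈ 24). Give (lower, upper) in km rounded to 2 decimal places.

(-23.77, -13.83)

SE₁ = s₁/√n₁ = 8.7/√128 = 0.7690; SE₂ = 6.6/√17 = 1.6007.
Independent samples, unequal variances: SE_diff = √(SE₁² + SE₂²) = √(0.591361 + 2.56224049) = 1.7758.
t* = 2.797, so margin of error = 2.797 × 1.7758 = 4.9669.
Difference in means = 26.1 − 44.9 = -18.8000.
-18.8000 ± 4.9669 → (-23.77, -13.83).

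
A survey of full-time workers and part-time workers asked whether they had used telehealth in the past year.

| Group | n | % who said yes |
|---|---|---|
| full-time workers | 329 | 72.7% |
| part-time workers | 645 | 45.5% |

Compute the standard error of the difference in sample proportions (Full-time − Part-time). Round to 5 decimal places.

SE₁ = √(p̂₁(1−p̂₁)/n₁) = √(0.7270·0.2730/329) = 0.02456; SE₂ = √(0.4550·0.5450/645) = 0.01961.
Independent samples: SE of the difference = √(SE₁² + SE₂²) = √(0.0006031936 + 0.0003845521) = 0.03143.

0.03143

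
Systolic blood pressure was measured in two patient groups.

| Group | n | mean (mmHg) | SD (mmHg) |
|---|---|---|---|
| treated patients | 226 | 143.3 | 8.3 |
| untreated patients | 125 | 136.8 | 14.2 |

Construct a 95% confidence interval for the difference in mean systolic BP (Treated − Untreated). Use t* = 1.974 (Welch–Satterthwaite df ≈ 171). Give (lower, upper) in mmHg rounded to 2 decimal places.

(3.77, 9.23)

SE₁ = s₁/√n₁ = 8.3/√226 = 0.5521; SE₂ = 14.2/√125 = 1.2701.
Independent samples, unequal variances: SE_diff = √(SE₁² + SE₂²) = √(0.30481441 + 1.61315401) = 1.3849.
t* = 1.974, so margin of error = 1.974 × 1.3849 = 2.7338.
Difference in means = 143.3 − 136.8 = 6.5000.
6.5000 ± 2.7338 → (3.77, 9.23).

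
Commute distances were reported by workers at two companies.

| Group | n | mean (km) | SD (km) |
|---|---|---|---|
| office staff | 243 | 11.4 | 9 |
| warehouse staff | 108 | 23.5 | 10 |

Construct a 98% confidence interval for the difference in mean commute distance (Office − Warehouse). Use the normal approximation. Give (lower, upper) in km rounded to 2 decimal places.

Standard errors of each mean: 9/√243 = 0.5774 and 10/√108 = 0.9623.
SE(x̄₁ − x̄₂) = √(0.5774² + 0.9623²) = 1.1222 for independent samples with unequal variances.
With z* = 2.326, the margin is 2.326 × 1.1222 = 2.6102.
x̄₁ − x̄₂ = 11.4 − 23.5 = -12.1000; the interval is -12.1000 ± 2.6102 = (-14.71, -9.49).

(-14.71, -9.49)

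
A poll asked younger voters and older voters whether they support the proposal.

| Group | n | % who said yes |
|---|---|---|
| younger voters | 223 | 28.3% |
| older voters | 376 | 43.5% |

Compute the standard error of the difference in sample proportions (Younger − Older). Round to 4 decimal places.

Each SE is √(p̂(1−p̂)/n): √(0.2830·0.7170/223) = 0.03016 and √(0.4350·0.5650/376) = 0.02557.
SE(p̂₁ − p̂₂) = √(SE₁² + SE₂²) = √(0.0009096256 + 0.0006538249) = 0.03954, since the two samples are independent.

0.0395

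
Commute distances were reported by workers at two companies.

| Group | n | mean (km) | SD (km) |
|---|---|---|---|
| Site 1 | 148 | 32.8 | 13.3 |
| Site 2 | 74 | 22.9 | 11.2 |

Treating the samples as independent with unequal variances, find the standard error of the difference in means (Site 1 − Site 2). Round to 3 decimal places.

1.700

SE₁ = s₁/√n₁ = 13.3/√148 = 1.0933; SE₂ = 11.2/√74 = 1.3020.
Independent samples, unequal variances: SE_diff = √(SE₁² + SE₂²) = √(1.19530489 + 1.695204) = 1.7001.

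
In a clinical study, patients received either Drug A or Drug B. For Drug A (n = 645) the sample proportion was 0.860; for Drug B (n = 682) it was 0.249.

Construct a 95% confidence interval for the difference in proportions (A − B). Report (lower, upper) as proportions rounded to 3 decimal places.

The two standard errors are √(0.8600×0.1400/645) = 0.01366 and √(0.2490×0.7510/682) = 0.01656.
Because the samples are independent, SE_diff = √(0.01366² + 0.01656²) = 0.02147.
Using z* = 1.960 for 95%, ME = 1.960 × 0.02147 = 0.04208.
p̂₁ − p̂₂ = 0.6110; interval 0.6110 ± 0.04208 gives (0.569, 0.653).

(0.569, 0.653)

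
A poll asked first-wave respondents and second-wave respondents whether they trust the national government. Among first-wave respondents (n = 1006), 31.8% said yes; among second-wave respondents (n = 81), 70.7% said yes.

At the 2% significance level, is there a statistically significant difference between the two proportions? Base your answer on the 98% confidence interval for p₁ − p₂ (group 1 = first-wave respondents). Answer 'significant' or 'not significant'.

significant

The two standard errors are √(0.3180×0.6820/1006) = 0.01468 and √(0.7070×0.2930/81) = 0.05057.
Because the samples are independent, SE_diff = √(0.01468² + 0.05057²) = 0.05266.
Using z* = 2.326 for 98%, ME = 2.326 × 0.05266 = 0.12249.
p̂₁ − p̂₂ = -0.3890; interval -0.3890 ± 0.12249 gives (-0.51149, -0.26651).
The interval (-0.51149, -0.26651) does not contain 0, so the difference is significant.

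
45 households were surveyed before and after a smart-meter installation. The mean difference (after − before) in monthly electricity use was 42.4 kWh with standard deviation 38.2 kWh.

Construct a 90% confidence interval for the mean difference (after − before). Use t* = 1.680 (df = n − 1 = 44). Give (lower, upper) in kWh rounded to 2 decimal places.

(32.83, 51.97)

Paired design: SE = s_d/√n = 38.2/√45 = 5.6945.
t* = 1.680; margin of error = 1.680 × 5.6945 = 9.5668.
42.4 ± 9.5668 → (32.83, 51.97).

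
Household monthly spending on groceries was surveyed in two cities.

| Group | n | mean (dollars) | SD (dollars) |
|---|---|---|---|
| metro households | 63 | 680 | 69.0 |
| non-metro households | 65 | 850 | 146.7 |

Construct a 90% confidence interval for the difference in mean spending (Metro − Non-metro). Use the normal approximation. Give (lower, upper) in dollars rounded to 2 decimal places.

(-203.17, -136.83)

Standard errors of each mean: 69.0/√63 = 8.6932 and 146.7/√65 = 18.1959.
SE(x̄₁ − x̄₂) = √(8.6932² + 18.1959²) = 20.1659 for independent samples with unequal variances.
With z* = 1.645, the margin is 1.645 × 20.1659 = 33.1729.
x̄₁ − x̄₂ = 680 − 850 = -170.0000; the interval is -170.0000 ± 33.1729 = (-203.17, -136.83).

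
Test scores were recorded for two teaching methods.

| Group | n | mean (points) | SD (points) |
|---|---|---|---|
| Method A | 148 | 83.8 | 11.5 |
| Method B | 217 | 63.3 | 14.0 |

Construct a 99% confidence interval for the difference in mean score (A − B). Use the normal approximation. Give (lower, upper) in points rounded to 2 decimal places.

(17.05, 23.95)

SE₁ = s₁/√n₁ = 11.5/√148 = 0.9453; SE₂ = 14.0/√217 = 0.9504.
Independent samples, unequal variances: SE_diff = √(SE₁² + SE₂²) = √(0.89359209 + 0.90326016) = 1.3405.
z* = 2.576, so margin of error = 2.576 × 1.3405 = 3.4531.
Difference in means = 83.8 − 63.3 = 20.5000.
20.5000 ± 3.4531 → (17.05, 23.95).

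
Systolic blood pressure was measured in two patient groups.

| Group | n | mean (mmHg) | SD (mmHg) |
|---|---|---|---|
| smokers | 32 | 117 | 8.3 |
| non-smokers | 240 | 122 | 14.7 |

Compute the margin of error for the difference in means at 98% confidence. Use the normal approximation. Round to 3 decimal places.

4.064

Per-group SEs: s₁/√n₁ = 8.3/√32 = 1.4672, s₂/√n₂ = 14.7/√240 = 0.9489.
Unpooled SE of the difference: √(2.15267584 + 0.90041121) = 1.7473.
Margin of error = z* · SE = 2.326 × 1.7473 = 4.0642.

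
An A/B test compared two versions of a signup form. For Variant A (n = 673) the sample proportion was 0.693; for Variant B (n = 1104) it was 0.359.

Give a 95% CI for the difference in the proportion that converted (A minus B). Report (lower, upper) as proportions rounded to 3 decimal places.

(0.289, 0.379)

Each SE is √(p̂(1−p̂)/n): √(0.6930·0.3070/673) = 0.01778 and √(0.3590·0.6410/1104) = 0.01444.
SE(p̂₁ − p̂₂) = √(SE₁² + SE₂²) = √(0.0003161284 + 0.0002085136) = 0.02291, since the two samples are independent.
At 95% confidence z* = 1.960; margin = 1.960 × 0.02291 = 0.04490.
The difference is 0.6930 − 0.3590 = 0.3340, so the interval is 0.3340 ± 0.04490 = (0.289, 0.379).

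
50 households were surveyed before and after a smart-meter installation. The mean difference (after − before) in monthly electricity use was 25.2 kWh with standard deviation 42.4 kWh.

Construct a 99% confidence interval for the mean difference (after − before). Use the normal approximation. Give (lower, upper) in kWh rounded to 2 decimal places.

(9.75, 40.65)

Paired design: SE = s_d/√n = 42.4/√50 = 5.9963.
z* = 2.576; margin of error = 2.576 × 5.9963 = 15.4465.
25.2 ± 15.4465 → (9.75, 40.65).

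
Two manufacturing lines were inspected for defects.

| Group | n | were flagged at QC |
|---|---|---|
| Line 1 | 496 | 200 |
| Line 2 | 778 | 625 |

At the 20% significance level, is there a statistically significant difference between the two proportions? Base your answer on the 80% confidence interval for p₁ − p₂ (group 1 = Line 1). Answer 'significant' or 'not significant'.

First, p̂₁ = 200/496 = 0.4032; p̂₂ = 625/778 = 0.8033.
The two standard errors are √(0.4032×0.5968/496) = 0.02203 and √(0.8033×0.1967/778) = 0.01425.
Because the samples are independent, SE_diff = √(0.02203² + 0.01425²) = 0.02624.
Using z* = 1.282 for 80%, ME = 1.282 × 0.02624 = 0.03364.
p̂₁ − p̂₂ = -0.4001; interval -0.4001 ± 0.03364 gives (-0.43374, -0.36646).
The interval (-0.43374, -0.36646) does not contain 0, so the difference is significant.

significant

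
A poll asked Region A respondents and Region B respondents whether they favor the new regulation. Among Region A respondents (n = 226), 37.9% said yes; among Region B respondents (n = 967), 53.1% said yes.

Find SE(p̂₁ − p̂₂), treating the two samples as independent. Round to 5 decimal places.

SE₁ = √(p̂₁(1−p̂₁)/n₁) = √(0.3790·0.6210/226) = 0.03227; SE₂ = √(0.5310·0.4690/967) = 0.01605.
Independent samples: SE of the difference = √(SE₁² + SE₂²) = √(0.0010413529 + 0.0002576025) = 0.03604.

0.03604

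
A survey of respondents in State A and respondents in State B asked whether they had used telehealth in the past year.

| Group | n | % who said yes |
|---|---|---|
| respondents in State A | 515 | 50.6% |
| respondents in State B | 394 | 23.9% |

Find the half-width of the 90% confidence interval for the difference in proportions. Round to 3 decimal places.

The two standard errors are √(0.5060×0.4940/515) = 0.02203 and √(0.2390×0.7610/394) = 0.02149.
Because the samples are independent, SE_diff = √(0.02203² + 0.02149²) = 0.03078.
Using z* = 1.645 for 90%, ME = 1.645 × 0.03078 = 0.05063.

0.051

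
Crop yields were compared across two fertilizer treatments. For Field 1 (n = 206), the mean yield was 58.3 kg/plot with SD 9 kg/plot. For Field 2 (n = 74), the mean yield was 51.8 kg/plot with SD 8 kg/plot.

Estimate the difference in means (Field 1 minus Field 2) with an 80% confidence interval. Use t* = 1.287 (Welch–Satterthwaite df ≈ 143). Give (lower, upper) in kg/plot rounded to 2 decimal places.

Standard errors of each mean: 9/√206 = 0.6271 and 8/√74 = 0.9300.
SE(x̄₁ − x̄₂) = √(0.6271² + 0.9300²) = 1.1217 for independent samples with unequal variances.
With t* = 1.287, the margin is 1.287 × 1.1217 = 1.4436.
x̄₁ − x̄₂ = 58.3 − 51.8 = 6.5000; the interval is 6.5000 ± 1.4436 = (5.06, 7.94).

(5.06, 7.94)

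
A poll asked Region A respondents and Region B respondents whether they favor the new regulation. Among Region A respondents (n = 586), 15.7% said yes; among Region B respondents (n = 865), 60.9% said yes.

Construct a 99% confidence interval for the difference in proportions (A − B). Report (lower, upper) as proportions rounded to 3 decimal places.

(-0.510, -0.394)

Each SE is √(p̂(1−p̂)/n): √(0.1570·0.8430/586) = 0.01503 and √(0.6090·0.3910/865) = 0.01659.
SE(p̂₁ − p̂₂) = √(SE₁² + SE₂²) = √(0.0002259009 + 0.0002752281) = 0.02239, since the two samples are independent.
At 99% confidence z* = 2.576; margin = 2.576 × 0.02239 = 0.05768.
The difference is 0.1570 − 0.6090 = -0.4520, so the interval is -0.4520 ± 0.05768 = (-0.510, -0.394).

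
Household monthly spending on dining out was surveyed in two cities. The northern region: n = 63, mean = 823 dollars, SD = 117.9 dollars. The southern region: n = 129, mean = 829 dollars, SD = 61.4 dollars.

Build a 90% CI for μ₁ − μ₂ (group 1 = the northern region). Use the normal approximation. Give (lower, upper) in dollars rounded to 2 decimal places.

(-32.00, 20.00)

SE₁ = s₁/√n₁ = 117.9/√63 = 14.8540; SE₂ = 61.4/√129 = 5.4060.
Independent samples, unequal variances: SE_diff = √(SE₁² + SE₂²) = √(220.641316 + 29.224836) = 15.8072.
z* = 1.645, so margin of error = 1.645 × 15.8072 = 26.0028.
Difference in means = 823 − 829 = -6.0000.
-6.0000 ± 26.0028 → (-32.00, 20.00).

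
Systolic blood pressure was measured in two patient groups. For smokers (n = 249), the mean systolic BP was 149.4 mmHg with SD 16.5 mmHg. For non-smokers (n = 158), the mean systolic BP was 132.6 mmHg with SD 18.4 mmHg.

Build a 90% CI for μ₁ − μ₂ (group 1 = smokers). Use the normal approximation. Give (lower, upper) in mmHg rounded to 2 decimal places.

Per-group SEs: s₁/√n₁ = 16.5/√249 = 1.0456, s₂/√n₂ = 18.4/√158 = 1.4638.
Unpooled SE of the difference: √(1.09327936 + 2.14271044) = 1.7989.
Margin of error = z* · SE = 1.645 × 1.7989 = 2.9592.
x̄₁ − x̄₂ = 149.4 − 132.6 = 16.8000.
CI: 16.8000 ± 2.9592 = (13.84, 19.76).

(13.84, 19.76)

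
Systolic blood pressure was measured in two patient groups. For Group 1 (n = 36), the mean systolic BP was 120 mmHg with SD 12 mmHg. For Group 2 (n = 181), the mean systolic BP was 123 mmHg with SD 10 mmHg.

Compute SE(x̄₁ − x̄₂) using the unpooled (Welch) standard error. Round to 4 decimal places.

Standard errors of each mean: 12/√36 = 2.0000 and 10/√181 = 0.7433.
SE(x̄₁ − x̄₂) = √(2.0000² + 0.7433²) = 2.1337 for independent samples with unequal variances.

2.1337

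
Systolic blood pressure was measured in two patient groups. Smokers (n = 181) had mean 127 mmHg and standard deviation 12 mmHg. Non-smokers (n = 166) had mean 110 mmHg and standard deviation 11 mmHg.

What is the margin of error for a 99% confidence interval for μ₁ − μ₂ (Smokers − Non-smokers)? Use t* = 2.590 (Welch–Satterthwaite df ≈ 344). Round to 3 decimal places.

3.198

Per-group SEs: s₁/√n₁ = 12/√181 = 0.8920, s₂/√n₂ = 11/√166 = 0.8538.
Unpooled SE of the difference: √(0.795664 + 0.72897444) = 1.2348.
Margin of error = t* · SE = 2.590 × 1.2348 = 3.1981.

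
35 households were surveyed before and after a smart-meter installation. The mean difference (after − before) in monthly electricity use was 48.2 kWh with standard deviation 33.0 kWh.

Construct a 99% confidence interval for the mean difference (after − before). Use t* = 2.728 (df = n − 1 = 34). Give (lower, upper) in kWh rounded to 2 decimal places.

(32.98, 63.42)

Paired design: SE = s_d/√n = 33.0/√35 = 5.5780.
t* = 2.728; margin of error = 2.728 × 5.5780 = 15.2168.
48.2 ± 15.2168 → (32.98, 63.42).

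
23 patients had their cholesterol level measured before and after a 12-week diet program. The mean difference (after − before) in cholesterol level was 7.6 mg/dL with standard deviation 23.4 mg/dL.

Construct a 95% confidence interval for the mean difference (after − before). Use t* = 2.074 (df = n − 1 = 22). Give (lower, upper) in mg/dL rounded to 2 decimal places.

(-2.52, 17.72)

This is a matched-pairs design, so SE = s_d/√n = 23.4/√23 = 4.8792.
Margin = 2.074 × 4.8792 = 10.1195; the interval is 7.6 ± 10.1195 = (-2.52, 17.72).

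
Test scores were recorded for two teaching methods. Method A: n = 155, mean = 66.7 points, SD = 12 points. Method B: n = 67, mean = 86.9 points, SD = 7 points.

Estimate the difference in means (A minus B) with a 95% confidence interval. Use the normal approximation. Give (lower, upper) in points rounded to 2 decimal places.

(-22.73, -17.67)

Standard errors of each mean: 12/√155 = 0.9639 and 7/√67 = 0.8552.
SE(x̄₁ − x̄₂) = √(0.9639² + 0.8552²) = 1.2886 for independent samples with unequal variances.
With z* = 1.960, the margin is 1.960 × 1.2886 = 2.5257.
x̄₁ − x̄₂ = 66.7 − 86.9 = -20.2000; the interval is -20.2000 ± 2.5257 = (-22.73, -17.67).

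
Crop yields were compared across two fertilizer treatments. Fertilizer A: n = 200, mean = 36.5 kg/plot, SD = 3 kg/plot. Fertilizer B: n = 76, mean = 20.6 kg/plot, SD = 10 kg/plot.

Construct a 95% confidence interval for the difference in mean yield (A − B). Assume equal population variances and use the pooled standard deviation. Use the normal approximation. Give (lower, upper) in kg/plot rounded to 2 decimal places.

s_p = √[((n₁−1)s₁² + (n₂−1)s₂²)/(n₁+n₂−2)] = √[(199·3² + 75·10²)/274] = 5.8231.
SE = 5.8231·√(1/200 + 1/76) = 0.7847.
With z* = 1.960, margin = 1.960 × 0.7847 = 1.5380.
x̄₁ − x̄₂ = 36.5 − 20.6 = 15.9000; interval 15.9000 ± 1.5380 = (14.36, 17.44).

(14.36, 17.44)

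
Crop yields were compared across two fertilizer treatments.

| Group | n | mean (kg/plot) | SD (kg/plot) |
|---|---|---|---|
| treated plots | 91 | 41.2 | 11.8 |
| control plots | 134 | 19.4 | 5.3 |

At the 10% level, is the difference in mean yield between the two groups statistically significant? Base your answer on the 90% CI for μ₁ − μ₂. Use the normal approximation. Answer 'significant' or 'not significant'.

Per-group SEs: s₁/√n₁ = 11.8/√91 = 1.2370, s₂/√n₂ = 5.3/√134 = 0.4579.
Unpooled SE of the difference: √(1.530169 + 0.20967241) = 1.3190.
Margin of error = z* · SE = 1.645 × 1.3190 = 2.1698.
x̄₁ − x̄₂ = 41.2 − 19.4 = 21.8000.
CI: 21.8000 ± 2.1698 = (19.6302, 23.9698).
The interval (19.6302, 23.9698) does not contain 0, so the difference is significant.

significant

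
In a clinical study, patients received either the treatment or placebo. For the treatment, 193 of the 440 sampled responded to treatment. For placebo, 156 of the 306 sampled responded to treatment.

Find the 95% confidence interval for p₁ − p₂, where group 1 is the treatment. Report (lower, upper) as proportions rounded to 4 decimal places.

First, p̂₁ = 193/440 = 0.4386; p̂₂ = 156/306 = 0.5098.
The two standard errors are √(0.4386×0.5614/440) = 0.02366 and √(0.5098×0.4902/306) = 0.02858.
Because the samples are independent, SE_diff = √(0.02366² + 0.02858²) = 0.03710.
Using z* = 1.960 for 95%, ME = 1.960 × 0.03710 = 0.07272.
p̂₁ − p̂₂ = -0.0712; interval -0.0712 ± 0.07272 gives (-0.1439, 0.0015).

(-0.1439, 0.0015)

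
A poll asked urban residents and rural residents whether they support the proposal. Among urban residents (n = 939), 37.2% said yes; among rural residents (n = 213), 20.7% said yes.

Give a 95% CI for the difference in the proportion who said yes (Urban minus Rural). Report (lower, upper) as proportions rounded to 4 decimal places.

(0.1024, 0.2276)

Each SE is √(p̂(1−p̂)/n): √(0.3720·0.6280/939) = 0.01577 and √(0.2070·0.7930/213) = 0.02776.
SE(p̂₁ − p̂₂) = √(SE₁² + SE₂²) = √(0.0002486929 + 0.0007706176) = 0.03193, since the two samples are independent.
At 95% confidence z* = 1.960; margin = 1.960 × 0.03193 = 0.06258.
The difference is 0.3720 − 0.2070 = 0.1650, so the interval is 0.1650 ± 0.06258 = (0.1024, 0.2276).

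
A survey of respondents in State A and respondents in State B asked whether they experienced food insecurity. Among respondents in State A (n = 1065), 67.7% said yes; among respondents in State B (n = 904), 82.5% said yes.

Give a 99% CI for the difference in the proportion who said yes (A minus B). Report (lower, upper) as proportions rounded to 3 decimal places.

(-0.197, -0.099)

The two standard errors are √(0.6770×0.3230/1065) = 0.01433 and √(0.8250×0.1750/904) = 0.01264.
Because the samples are independent, SE_diff = √(0.01433² + 0.01264²) = 0.01911.
Using z* = 2.576 for 99%, ME = 2.576 × 0.01911 = 0.04923.
p̂₁ − p̂₂ = -0.1480; interval -0.1480 ± 0.04923 gives (-0.197, -0.099).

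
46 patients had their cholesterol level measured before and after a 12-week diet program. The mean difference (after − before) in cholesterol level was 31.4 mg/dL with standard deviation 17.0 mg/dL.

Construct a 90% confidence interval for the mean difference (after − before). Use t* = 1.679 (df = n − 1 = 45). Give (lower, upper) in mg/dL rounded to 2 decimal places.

Paired design: SE = s_d/√n = 17.0/√46 = 2.5065.
t* = 1.679; margin of error = 1.679 × 2.5065 = 4.2084.
31.4 ± 4.2084 → (27.19, 35.61).

(27.19, 35.61)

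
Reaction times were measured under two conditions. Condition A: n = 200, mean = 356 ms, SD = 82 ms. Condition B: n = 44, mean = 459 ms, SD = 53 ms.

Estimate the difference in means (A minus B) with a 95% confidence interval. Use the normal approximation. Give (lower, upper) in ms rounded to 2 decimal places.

(-122.35, -83.65)

Standard errors of each mean: 82/√200 = 5.7983 and 53/√44 = 7.9901.
SE(x̄₁ − x̄₂) = √(5.7983² + 7.9901²) = 9.8723 for independent samples with unequal variances.
With z* = 1.960, the margin is 1.960 × 9.8723 = 19.3497.
x̄₁ − x̄₂ = 356 − 459 = -103.0000; the interval is -103.0000 ± 19.3497 = (-122.35, -83.65).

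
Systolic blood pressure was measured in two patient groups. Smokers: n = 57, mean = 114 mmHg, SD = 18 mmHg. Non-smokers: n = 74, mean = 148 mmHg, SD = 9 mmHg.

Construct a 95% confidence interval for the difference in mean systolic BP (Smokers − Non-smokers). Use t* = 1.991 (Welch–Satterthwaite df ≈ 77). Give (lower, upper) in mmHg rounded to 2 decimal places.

Per-group SEs: s₁/√n₁ = 18/√57 = 2.3842, s₂/√n₂ = 9/√74 = 1.0462.
Unpooled SE of the difference: √(5.68440964 + 1.09453444) = 2.6036.
Margin of error = t* · SE = 1.991 × 2.6036 = 5.1838.
x̄₁ − x̄₂ = 114 − 148 = -34.0000.
CI: -34.0000 ± 5.1838 = (-39.18, -28.82).

(-39.18, -28.82)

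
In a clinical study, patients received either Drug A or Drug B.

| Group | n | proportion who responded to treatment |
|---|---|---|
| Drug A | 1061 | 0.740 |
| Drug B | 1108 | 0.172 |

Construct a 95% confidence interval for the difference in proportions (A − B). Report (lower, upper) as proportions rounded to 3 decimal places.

The two standard errors are √(0.7400×0.2600/1061) = 0.01347 and √(0.1720×0.8280/1108) = 0.01134.
Because the samples are independent, SE_diff = √(0.01347² + 0.01134²) = 0.01761.
Using z* = 1.960 for 95%, ME = 1.960 × 0.01761 = 0.03452.
p̂₁ − p̂₂ = 0.5680; interval 0.5680 ± 0.03452 gives (0.533, 0.603).

(0.533, 0.603)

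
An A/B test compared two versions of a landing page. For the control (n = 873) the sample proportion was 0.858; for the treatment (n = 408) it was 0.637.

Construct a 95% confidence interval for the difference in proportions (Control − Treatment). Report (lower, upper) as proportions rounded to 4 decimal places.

SE₁ = √(p̂₁(1−p̂₁)/n₁) = √(0.8580·0.1420/873) = 0.01181; SE₂ = √(0.6370·0.3630/408) = 0.02381.
Independent samples: SE of the difference = √(SE₁² + SE₂²) = √(0.0001394761 + 0.0005669161) = 0.02658.
z* for 95% confidence is 1.960, so the margin of error is 1.960 × 0.02658 = 0.05210.
Point estimate p̂₁ − p̂₂ = 0.8580 − 0.6370 = 0.2210.
0.2210 ± 0.05210 → (0.1689, 0.2731).

(0.1689, 0.2731)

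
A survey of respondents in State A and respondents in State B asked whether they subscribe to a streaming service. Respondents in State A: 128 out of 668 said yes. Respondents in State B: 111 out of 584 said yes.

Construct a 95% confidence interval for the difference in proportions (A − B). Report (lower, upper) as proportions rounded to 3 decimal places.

(-0.042, 0.045)

Sample proportions: 128/668 = 0.1916, 111/584 = 0.1901.
Each SE is √(p̂(1−p̂)/n): √(0.1916·0.8084/668) = 0.01523 and √(0.1901·0.8099/584) = 0.01624.
SE(p̂₁ − p̂₂) = √(SE₁² + SE₂²) = √(0.0002319529 + 0.0002637376) = 0.02226, since the two samples are independent.
At 95% confidence z* = 1.960; margin = 1.960 × 0.02226 = 0.04363.
The difference is 0.1916 − 0.1901 = 0.0015, so the interval is 0.0015 ± 0.04363 = (-0.042, 0.045).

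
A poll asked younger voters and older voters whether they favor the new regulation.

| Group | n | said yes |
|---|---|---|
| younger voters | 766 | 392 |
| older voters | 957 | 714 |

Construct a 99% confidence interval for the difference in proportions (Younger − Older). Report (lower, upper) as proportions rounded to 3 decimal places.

p̂₁ = 392/766 = 0.5117 and p̂₂ = 714/957 = 0.7461.
SE₁ = √(p̂₁(1−p̂₁)/n₁) = √(0.5117·0.4883/766) = 0.01806; SE₂ = √(0.7461·0.2539/957) = 0.01407.
Independent samples: SE of the difference = √(SE₁² + SE₂²) = √(0.0003261636 + 0.0001979649) = 0.02289.
z* for 99% confidence is 2.576, so the margin of error is 2.576 × 0.02289 = 0.05896.
Point estimate p̂₁ − p̂₂ = 0.5117 − 0.7461 = -0.2344.
-0.2344 ± 0.05896 → (-0.293, -0.175).

(-0.293, -0.175)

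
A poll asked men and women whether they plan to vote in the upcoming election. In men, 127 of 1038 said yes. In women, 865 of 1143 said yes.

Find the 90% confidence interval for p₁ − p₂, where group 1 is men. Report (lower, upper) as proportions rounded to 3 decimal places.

Sample proportions: 127/1038 = 0.1224, 865/1143 = 0.7568.
Each SE is √(p̂(1−p̂)/n): √(0.1224·0.8776/1038) = 0.01017 and √(0.7568·0.2432/1143) = 0.01269.
SE(p̂₁ − p̂₂) = √(SE₁² + SE₂²) = √(0.0001034289 + 0.0001610361) = 0.01626, since the two samples are independent.
At 90% confidence z* = 1.645; margin = 1.645 × 0.01626 = 0.02675.
The difference is 0.1224 − 0.7568 = -0.6344, so the interval is -0.6344 ± 0.02675 = (-0.661, -0.608).

(-0.661, -0.608)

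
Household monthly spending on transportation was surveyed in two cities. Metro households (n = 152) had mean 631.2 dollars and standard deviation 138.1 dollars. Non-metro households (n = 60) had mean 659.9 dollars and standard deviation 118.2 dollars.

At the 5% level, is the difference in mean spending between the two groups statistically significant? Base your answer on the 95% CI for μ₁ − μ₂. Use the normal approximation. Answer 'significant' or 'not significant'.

SE₁ = s₁/√n₁ = 138.1/√152 = 11.2014; SE₂ = 118.2/√60 = 15.2596.
Independent samples, unequal variances: SE_diff = √(SE₁² + SE₂²) = √(125.47136196 + 232.85539216) = 18.9295.
z* = 1.960, so margin of error = 1.960 × 18.9295 = 37.1018.
Difference in means = 631.2 − 659.9 = -28.7000.
-28.7000 ± 37.1018 → (-65.8018, 8.4018).
The interval (-65.8018, 8.4018) contains 0, so the difference is not significant.

not significant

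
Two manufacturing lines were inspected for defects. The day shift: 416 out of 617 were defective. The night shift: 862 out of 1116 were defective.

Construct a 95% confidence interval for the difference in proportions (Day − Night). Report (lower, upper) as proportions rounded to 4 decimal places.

Sample proportions: 416/617 = 0.6742, 862/1116 = 0.7724.
Each SE is √(p̂(1−p̂)/n): √(0.6742·0.3258/617) = 0.01887 and √(0.7724·0.2276/1116) = 0.01255.
SE(p̂₁ − p̂₂) = √(SE₁² + SE₂²) = √(0.0003560769 + 0.0001575025) = 0.02266, since the two samples are independent.
At 95% confidence z* = 1.960; margin = 1.960 × 0.02266 = 0.04441.
The difference is 0.6742 − 0.7724 = -0.0982, so the interval is -0.0982 ± 0.04441 = (-0.1426, -0.0538).

(-0.1426, -0.0538)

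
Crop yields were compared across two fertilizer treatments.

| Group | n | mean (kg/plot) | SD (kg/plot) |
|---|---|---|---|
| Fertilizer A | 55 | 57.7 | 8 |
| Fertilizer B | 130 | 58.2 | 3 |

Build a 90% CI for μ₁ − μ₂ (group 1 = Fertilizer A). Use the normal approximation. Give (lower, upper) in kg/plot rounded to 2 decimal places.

SE₁ = s₁/√n₁ = 8/√55 = 1.0787; SE₂ = 3/√130 = 0.2631.
Independent samples, unequal variances: SE_diff = √(SE₁² + SE₂²) = √(1.16359369 + 0.06922161) = 1.1103.
z* = 1.645, so margin of error = 1.645 × 1.1103 = 1.8264.
Difference in means = 57.7 − 58.2 = -0.5000.
-0.5000 ± 1.8264 → (-2.33, 1.33).

(-2.33, 1.33)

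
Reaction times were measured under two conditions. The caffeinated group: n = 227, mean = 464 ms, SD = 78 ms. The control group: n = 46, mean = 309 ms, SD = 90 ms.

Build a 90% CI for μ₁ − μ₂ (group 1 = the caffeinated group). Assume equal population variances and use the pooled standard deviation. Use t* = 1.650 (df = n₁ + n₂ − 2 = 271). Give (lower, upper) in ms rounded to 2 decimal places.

(133.63, 176.37)

Pooled variance s_p² = [226·78² + 45·90²] / (227+46−2) = 6418.7601, so s_p = 80.1172.
SE_diff = s_p·√(1/n₁ + 1/n₂) = 80.1172·√(1/227 + 1/46) = 12.9543.
t* = 1.650; margin = 1.650 × 12.9543 = 21.3746.
Difference = 464 − 309 = 155.0000.
155.0000 ± 21.3746 → (133.63, 176.37).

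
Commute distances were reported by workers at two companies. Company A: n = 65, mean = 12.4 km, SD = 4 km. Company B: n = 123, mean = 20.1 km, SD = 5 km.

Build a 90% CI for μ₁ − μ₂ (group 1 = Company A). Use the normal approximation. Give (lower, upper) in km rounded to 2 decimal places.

Per-group SEs: s₁/√n₁ = 4/√65 = 0.4961, s₂/√n₂ = 5/√123 = 0.4508.
Unpooled SE of the difference: √(0.24611521 + 0.20322064) = 0.6703.
Margin of error = z* · SE = 1.645 × 0.6703 = 1.1026.
x̄₁ − x̄₂ = 12.4 − 20.1 = -7.7000.
CI: -7.7000 ± 1.1026 = (-8.80, -6.60).

(-8.80, -6.60)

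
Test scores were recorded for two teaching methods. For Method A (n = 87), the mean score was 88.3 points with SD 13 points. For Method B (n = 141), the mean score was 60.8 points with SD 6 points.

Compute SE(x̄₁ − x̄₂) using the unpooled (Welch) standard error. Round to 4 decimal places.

1.4825

Per-group SEs: s₁/√n₁ = 13/√87 = 1.3937, s₂/√n₂ = 6/√141 = 0.5053.
Unpooled SE of the difference: √(1.94239969 + 0.25532809) = 1.4825.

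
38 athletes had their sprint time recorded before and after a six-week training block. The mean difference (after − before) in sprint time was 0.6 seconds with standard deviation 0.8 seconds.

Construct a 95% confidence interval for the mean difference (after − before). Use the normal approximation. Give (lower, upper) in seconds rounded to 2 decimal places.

Paired design: SE = s_d/√n = 0.8/√38 = 0.1298.
z* = 1.960; margin of error = 1.960 × 0.1298 = 0.2544.
0.6 ± 0.2544 → (0.35, 0.85).

(0.35, 0.85)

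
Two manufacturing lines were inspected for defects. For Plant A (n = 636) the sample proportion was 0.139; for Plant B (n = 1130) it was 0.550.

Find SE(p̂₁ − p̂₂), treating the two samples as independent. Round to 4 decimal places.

0.0202

The two standard errors are √(0.1390×0.8610/636) = 0.01372 and √(0.5500×0.4500/1130) = 0.01480.
Because the samples are independent, SE_diff = √(0.01372² + 0.01480²) = 0.02018.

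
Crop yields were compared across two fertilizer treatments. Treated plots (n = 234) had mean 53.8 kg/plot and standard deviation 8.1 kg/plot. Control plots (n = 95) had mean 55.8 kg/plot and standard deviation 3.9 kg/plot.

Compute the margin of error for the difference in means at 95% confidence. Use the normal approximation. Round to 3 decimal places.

SE₁ = s₁/√n₁ = 8.1/√234 = 0.5295; SE₂ = 3.9/√95 = 0.4001.
Independent samples, unequal variances: SE_diff = √(SE₁² + SE₂²) = √(0.28037025 + 0.16008001) = 0.6637.
z* = 1.960, so margin of error = 1.960 × 0.6637 = 1.3009.

1.301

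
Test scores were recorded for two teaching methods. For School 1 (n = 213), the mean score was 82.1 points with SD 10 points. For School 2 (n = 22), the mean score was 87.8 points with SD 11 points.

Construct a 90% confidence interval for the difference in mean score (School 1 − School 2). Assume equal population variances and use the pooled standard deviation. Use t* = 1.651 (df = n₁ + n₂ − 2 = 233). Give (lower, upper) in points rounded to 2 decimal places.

(-9.43, -1.97)

s_p = √[((n₁−1)s₁² + (n₂−1)s₂²)/(n₁+n₂−2)] = √[(212·10² + 21·11²)/233] = 10.0942.
SE = 10.0942·√(1/213 + 1/22) = 2.2605.
With t* = 1.651, margin = 1.651 × 2.2605 = 3.7321.
x̄₁ − x̄₂ = 82.1 − 87.8 = -5.7000; interval -5.7000 ± 3.7321 = (-9.43, -1.97).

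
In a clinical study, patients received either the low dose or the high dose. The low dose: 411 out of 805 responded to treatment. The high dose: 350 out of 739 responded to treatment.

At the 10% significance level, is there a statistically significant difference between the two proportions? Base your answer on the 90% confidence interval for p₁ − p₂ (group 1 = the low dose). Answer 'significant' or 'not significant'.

not significant

p̂₁ = 411/805 = 0.5106 and p̂₂ = 350/739 = 0.4736.
SE₁ = √(p̂₁(1−p̂₁)/n₁) = √(0.5106·0.4894/805) = 0.01762; SE₂ = √(0.4736·0.5264/739) = 0.01837.
Independent samples: SE of the difference = √(SE₁² + SE₂²) = √(0.0003104644 + 0.0003374569) = 0.02545.
z* for 90% confidence is 1.645, so the margin of error is 1.645 × 0.02545 = 0.04187.
Point estimate p̂₁ − p̂₂ = 0.5106 − 0.4736 = 0.0370.
0.0370 ± 0.04187 → (-0.00487, 0.07887).
The interval (-0.00487, 0.07887) contains 0, so the difference is not significant.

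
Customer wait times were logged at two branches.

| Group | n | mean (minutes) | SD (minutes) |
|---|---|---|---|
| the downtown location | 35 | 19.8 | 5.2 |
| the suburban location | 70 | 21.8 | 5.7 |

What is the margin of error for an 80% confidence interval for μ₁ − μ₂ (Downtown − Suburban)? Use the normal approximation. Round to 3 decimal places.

1.426

Per-group SEs: s₁/√n₁ = 5.2/√35 = 0.8790, s₂/√n₂ = 5.7/√70 = 0.6813.
Unpooled SE of the difference: √(0.772641 + 0.46416969) = 1.1121.
Margin of error = z* · SE = 1.282 × 1.1121 = 1.4257.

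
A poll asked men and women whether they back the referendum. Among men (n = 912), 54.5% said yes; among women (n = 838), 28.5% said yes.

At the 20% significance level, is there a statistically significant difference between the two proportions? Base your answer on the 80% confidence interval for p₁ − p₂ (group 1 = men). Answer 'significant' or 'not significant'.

SE₁ = √(p̂₁(1−p̂₁)/n₁) = √(0.5450·0.4550/912) = 0.01649; SE₂ = √(0.2850·0.7150/838) = 0.01559.
Independent samples: SE of the difference = √(SE₁² + SE₂²) = √(0.0002719201 + 0.0002430481) = 0.02269.
z* for 80% confidence is 1.282, so the margin of error is 1.282 × 0.02269 = 0.02909.
Point estimate p̂₁ − p̂₂ = 0.5450 − 0.2850 = 0.2600.
0.2600 ± 0.02909 → (0.23091, 0.28909).
The interval (0.23091, 0.28909) does not contain 0, so the difference is significant.

significant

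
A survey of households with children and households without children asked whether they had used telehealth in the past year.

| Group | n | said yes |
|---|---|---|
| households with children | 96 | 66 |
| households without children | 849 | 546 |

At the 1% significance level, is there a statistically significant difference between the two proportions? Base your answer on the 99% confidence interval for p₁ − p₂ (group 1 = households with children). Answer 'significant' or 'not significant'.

First, p̂₁ = 66/96 = 0.6875; p̂₂ = 546/849 = 0.6431.
The two standard errors are √(0.6875×0.3125/96) = 0.04731 and √(0.6431×0.3569/849) = 0.01644.
Because the samples are independent, SE_diff = √(0.04731² + 0.01644²) = 0.05009.
Using z* = 2.576 for 99%, ME = 2.576 × 0.05009 = 0.12903.
p̂₁ − p̂₂ = 0.0444; interval 0.0444 ± 0.12903 gives (-0.08463, 0.17343).
The interval (-0.08463, 0.17343) contains 0, so the difference is not significant.

not significant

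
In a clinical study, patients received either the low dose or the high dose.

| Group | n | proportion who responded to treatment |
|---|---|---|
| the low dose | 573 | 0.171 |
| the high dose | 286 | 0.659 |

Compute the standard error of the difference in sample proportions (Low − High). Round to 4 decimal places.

0.0321

Each SE is √(p̂(1−p̂)/n): √(0.1710·0.8290/573) = 0.01573 and √(0.6590·0.3410/286) = 0.02803.
SE(p̂₁ − p̂₂) = √(SE₁² + SE₂²) = √(0.0002474329 + 0.0007856809) = 0.03214, since the two samples are independent.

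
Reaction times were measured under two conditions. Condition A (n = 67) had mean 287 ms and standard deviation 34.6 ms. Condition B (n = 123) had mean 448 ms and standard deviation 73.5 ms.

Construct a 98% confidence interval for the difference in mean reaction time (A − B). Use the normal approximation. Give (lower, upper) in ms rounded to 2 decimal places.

(-179.28, -142.72)

Standard errors of each mean: 34.6/√67 = 4.2271 and 73.5/√123 = 6.6273.
SE(x̄₁ − x̄₂) = √(4.2271² + 6.6273²) = 7.8606 for independent samples with unequal variances.
With z* = 2.326, the margin is 2.326 × 7.8606 = 18.2838.
x̄₁ − x̄₂ = 287 − 448 = -161.0000; the interval is -161.0000 ± 18.2838 = (-179.28, -142.72).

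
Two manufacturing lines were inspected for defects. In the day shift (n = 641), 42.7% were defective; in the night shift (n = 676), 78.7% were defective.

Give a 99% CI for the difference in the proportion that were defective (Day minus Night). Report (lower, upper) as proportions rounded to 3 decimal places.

(-0.425, -0.295)

The two standard errors are √(0.4270×0.5730/641) = 0.01954 and √(0.7870×0.2130/676) = 0.01575.
Because the samples are independent, SE_diff = √(0.01954² + 0.01575²) = 0.02510.
Using z* = 2.576 for 99%, ME = 2.576 × 0.02510 = 0.06466.
p̂₁ − p̂₂ = -0.3600; interval -0.3600 ± 0.06466 gives (-0.425, -0.295).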